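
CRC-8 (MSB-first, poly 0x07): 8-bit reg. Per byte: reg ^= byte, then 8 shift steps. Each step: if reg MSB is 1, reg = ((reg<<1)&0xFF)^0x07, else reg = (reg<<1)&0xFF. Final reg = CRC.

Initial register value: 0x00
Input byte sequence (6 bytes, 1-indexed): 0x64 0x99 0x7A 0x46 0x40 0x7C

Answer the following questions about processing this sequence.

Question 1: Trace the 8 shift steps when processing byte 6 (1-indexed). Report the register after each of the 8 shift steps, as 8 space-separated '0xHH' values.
After byte 1 (0x64): reg=0x3B
After byte 2 (0x99): reg=0x67
After byte 3 (0x7A): reg=0x53
After byte 4 (0x46): reg=0x6B
After byte 5 (0x40): reg=0xD1
Register before byte 6: 0xD1
After XOR with byte 0x7C: 0xAD

Answer: 0x5D 0xBA 0x73 0xE6 0xCB 0x91 0x25 0x4A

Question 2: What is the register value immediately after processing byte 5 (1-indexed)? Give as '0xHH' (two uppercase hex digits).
Answer: 0xD1

Derivation:
After byte 1 (0x64): reg=0x3B
After byte 2 (0x99): reg=0x67
After byte 3 (0x7A): reg=0x53
After byte 4 (0x46): reg=0x6B
After byte 5 (0x40): reg=0xD1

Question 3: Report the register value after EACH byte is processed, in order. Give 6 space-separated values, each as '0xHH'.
0x3B 0x67 0x53 0x6B 0xD1 0x4A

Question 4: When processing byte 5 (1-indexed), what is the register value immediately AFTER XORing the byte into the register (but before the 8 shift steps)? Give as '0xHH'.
Answer: 0x2B

Derivation:
Register before byte 5: 0x6B
Byte 5: 0x40
0x6B XOR 0x40 = 0x2B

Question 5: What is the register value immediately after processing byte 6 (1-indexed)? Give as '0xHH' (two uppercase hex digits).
Answer: 0x4A

Derivation:
After byte 1 (0x64): reg=0x3B
After byte 2 (0x99): reg=0x67
After byte 3 (0x7A): reg=0x53
After byte 4 (0x46): reg=0x6B
After byte 5 (0x40): reg=0xD1
After byte 6 (0x7C): reg=0x4A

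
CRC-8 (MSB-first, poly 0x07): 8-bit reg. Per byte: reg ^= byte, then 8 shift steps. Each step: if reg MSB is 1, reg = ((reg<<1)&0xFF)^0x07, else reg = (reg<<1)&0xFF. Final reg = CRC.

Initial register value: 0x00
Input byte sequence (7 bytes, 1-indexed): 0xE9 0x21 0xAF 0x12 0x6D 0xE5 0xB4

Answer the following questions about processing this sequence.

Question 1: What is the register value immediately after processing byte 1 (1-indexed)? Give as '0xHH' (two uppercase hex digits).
After byte 1 (0xE9): reg=0x91

Answer: 0x91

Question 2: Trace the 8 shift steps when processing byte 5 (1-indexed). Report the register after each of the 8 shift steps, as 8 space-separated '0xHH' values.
Answer: 0x44 0x88 0x17 0x2E 0x5C 0xB8 0x77 0xEE

Derivation:
After byte 1 (0xE9): reg=0x91
After byte 2 (0x21): reg=0x19
After byte 3 (0xAF): reg=0x0B
After byte 4 (0x12): reg=0x4F
Register before byte 5: 0x4F
After XOR with byte 0x6D: 0x22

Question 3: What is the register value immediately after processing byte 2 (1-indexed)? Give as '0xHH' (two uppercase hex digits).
After byte 1 (0xE9): reg=0x91
After byte 2 (0x21): reg=0x19

Answer: 0x19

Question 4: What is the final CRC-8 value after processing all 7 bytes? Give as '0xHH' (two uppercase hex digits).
After byte 1 (0xE9): reg=0x91
After byte 2 (0x21): reg=0x19
After byte 3 (0xAF): reg=0x0B
After byte 4 (0x12): reg=0x4F
After byte 5 (0x6D): reg=0xEE
After byte 6 (0xE5): reg=0x31
After byte 7 (0xB4): reg=0x92

Answer: 0x92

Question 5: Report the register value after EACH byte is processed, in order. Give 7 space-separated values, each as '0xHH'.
0x91 0x19 0x0B 0x4F 0xEE 0x31 0x92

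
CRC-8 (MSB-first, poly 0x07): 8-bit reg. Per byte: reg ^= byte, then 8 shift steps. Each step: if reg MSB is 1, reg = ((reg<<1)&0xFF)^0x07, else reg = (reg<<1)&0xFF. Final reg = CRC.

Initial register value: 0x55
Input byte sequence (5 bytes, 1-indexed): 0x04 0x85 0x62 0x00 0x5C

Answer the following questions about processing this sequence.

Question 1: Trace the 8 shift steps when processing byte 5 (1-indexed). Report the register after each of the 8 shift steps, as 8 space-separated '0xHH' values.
Answer: 0x43 0x86 0x0B 0x16 0x2C 0x58 0xB0 0x67

Derivation:
After byte 1 (0x04): reg=0xB0
After byte 2 (0x85): reg=0x8B
After byte 3 (0x62): reg=0x91
After byte 4 (0x00): reg=0xFE
Register before byte 5: 0xFE
After XOR with byte 0x5C: 0xA2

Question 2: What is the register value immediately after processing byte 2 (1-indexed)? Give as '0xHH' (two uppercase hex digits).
Answer: 0x8B

Derivation:
After byte 1 (0x04): reg=0xB0
After byte 2 (0x85): reg=0x8B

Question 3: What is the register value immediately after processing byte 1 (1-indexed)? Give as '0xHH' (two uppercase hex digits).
After byte 1 (0x04): reg=0xB0

Answer: 0xB0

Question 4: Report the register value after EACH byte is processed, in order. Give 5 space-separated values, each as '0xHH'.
0xB0 0x8B 0x91 0xFE 0x67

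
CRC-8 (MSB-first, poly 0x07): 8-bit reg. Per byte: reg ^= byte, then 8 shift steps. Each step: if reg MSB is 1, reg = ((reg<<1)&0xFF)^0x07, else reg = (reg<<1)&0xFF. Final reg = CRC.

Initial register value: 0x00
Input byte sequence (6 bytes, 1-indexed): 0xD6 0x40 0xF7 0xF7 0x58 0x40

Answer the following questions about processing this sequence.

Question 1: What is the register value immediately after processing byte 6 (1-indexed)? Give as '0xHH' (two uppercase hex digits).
After byte 1 (0xD6): reg=0x2C
After byte 2 (0x40): reg=0x03
After byte 3 (0xF7): reg=0xC2
After byte 4 (0xF7): reg=0x8B
After byte 5 (0x58): reg=0x37
After byte 6 (0x40): reg=0x42

Answer: 0x42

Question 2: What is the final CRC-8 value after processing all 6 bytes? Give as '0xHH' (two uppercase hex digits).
Answer: 0x42

Derivation:
After byte 1 (0xD6): reg=0x2C
After byte 2 (0x40): reg=0x03
After byte 3 (0xF7): reg=0xC2
After byte 4 (0xF7): reg=0x8B
After byte 5 (0x58): reg=0x37
After byte 6 (0x40): reg=0x42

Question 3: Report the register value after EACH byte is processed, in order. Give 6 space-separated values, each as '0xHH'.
0x2C 0x03 0xC2 0x8B 0x37 0x42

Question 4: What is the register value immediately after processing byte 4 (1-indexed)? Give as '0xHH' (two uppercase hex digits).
After byte 1 (0xD6): reg=0x2C
After byte 2 (0x40): reg=0x03
After byte 3 (0xF7): reg=0xC2
After byte 4 (0xF7): reg=0x8B

Answer: 0x8B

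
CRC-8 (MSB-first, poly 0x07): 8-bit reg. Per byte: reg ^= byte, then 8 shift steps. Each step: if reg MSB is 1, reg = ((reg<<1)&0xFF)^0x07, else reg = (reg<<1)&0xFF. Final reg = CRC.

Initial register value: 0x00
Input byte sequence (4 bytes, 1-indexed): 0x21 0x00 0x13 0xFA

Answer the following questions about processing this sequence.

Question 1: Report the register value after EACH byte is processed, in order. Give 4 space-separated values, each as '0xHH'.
0xE7 0xBB 0x51 0x58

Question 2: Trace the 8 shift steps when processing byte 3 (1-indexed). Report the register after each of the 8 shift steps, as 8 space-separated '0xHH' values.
Answer: 0x57 0xAE 0x5B 0xB6 0x6B 0xD6 0xAB 0x51

Derivation:
After byte 1 (0x21): reg=0xE7
After byte 2 (0x00): reg=0xBB
Register before byte 3: 0xBB
After XOR with byte 0x13: 0xA8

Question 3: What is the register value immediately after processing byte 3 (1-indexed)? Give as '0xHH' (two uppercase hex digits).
After byte 1 (0x21): reg=0xE7
After byte 2 (0x00): reg=0xBB
After byte 3 (0x13): reg=0x51

Answer: 0x51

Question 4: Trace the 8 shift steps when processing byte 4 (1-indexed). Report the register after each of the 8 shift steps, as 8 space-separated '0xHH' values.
Answer: 0x51 0xA2 0x43 0x86 0x0B 0x16 0x2C 0x58

Derivation:
After byte 1 (0x21): reg=0xE7
After byte 2 (0x00): reg=0xBB
After byte 3 (0x13): reg=0x51
Register before byte 4: 0x51
After XOR with byte 0xFA: 0xAB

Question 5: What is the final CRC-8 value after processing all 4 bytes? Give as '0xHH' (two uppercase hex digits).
Answer: 0x58

Derivation:
After byte 1 (0x21): reg=0xE7
After byte 2 (0x00): reg=0xBB
After byte 3 (0x13): reg=0x51
After byte 4 (0xFA): reg=0x58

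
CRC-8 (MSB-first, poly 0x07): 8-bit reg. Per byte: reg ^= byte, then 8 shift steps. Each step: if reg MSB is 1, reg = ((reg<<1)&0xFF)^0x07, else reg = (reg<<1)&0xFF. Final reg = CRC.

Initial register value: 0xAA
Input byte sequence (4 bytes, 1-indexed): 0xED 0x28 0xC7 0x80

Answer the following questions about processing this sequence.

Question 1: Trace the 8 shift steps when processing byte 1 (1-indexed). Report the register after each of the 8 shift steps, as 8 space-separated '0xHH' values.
Register before byte 1: 0xAA
After XOR with byte 0xED: 0x47

Answer: 0x8E 0x1B 0x36 0x6C 0xD8 0xB7 0x69 0xD2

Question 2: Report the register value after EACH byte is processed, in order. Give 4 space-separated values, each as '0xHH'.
0xD2 0xE8 0xCD 0xE4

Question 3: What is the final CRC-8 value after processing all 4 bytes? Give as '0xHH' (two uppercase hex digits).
After byte 1 (0xED): reg=0xD2
After byte 2 (0x28): reg=0xE8
After byte 3 (0xC7): reg=0xCD
After byte 4 (0x80): reg=0xE4

Answer: 0xE4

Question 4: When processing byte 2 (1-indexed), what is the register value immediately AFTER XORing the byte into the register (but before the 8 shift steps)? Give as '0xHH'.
Answer: 0xFA

Derivation:
Register before byte 2: 0xD2
Byte 2: 0x28
0xD2 XOR 0x28 = 0xFA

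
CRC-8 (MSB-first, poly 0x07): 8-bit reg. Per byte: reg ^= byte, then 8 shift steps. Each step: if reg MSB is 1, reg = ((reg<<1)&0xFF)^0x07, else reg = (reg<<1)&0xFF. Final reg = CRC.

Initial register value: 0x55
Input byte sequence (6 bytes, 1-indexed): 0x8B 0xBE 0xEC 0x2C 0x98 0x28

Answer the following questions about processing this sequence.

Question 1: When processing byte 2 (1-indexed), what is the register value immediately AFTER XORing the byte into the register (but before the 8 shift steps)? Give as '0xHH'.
Answer: 0xAA

Derivation:
Register before byte 2: 0x14
Byte 2: 0xBE
0x14 XOR 0xBE = 0xAA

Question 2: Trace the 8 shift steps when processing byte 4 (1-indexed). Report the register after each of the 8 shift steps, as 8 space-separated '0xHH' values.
After byte 1 (0x8B): reg=0x14
After byte 2 (0xBE): reg=0x5F
After byte 3 (0xEC): reg=0x10
Register before byte 4: 0x10
After XOR with byte 0x2C: 0x3C

Answer: 0x78 0xF0 0xE7 0xC9 0x95 0x2D 0x5A 0xB4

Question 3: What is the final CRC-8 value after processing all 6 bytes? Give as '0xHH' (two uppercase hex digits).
Answer: 0x8A

Derivation:
After byte 1 (0x8B): reg=0x14
After byte 2 (0xBE): reg=0x5F
After byte 3 (0xEC): reg=0x10
After byte 4 (0x2C): reg=0xB4
After byte 5 (0x98): reg=0xC4
After byte 6 (0x28): reg=0x8A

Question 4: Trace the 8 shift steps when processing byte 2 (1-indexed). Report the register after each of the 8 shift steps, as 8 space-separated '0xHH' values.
After byte 1 (0x8B): reg=0x14
Register before byte 2: 0x14
After XOR with byte 0xBE: 0xAA

Answer: 0x53 0xA6 0x4B 0x96 0x2B 0x56 0xAC 0x5F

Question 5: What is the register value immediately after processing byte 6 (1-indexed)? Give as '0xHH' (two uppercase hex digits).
After byte 1 (0x8B): reg=0x14
After byte 2 (0xBE): reg=0x5F
After byte 3 (0xEC): reg=0x10
After byte 4 (0x2C): reg=0xB4
After byte 5 (0x98): reg=0xC4
After byte 6 (0x28): reg=0x8A

Answer: 0x8A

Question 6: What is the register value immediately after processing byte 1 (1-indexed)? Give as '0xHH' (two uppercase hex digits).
After byte 1 (0x8B): reg=0x14

Answer: 0x14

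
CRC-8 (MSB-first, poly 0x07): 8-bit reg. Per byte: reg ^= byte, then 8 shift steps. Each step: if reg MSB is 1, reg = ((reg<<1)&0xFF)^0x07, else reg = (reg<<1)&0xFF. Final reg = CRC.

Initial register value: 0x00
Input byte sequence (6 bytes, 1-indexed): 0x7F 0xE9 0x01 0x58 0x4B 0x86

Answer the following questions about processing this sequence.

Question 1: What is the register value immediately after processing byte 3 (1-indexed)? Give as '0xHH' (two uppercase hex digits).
Answer: 0xD9

Derivation:
After byte 1 (0x7F): reg=0x7A
After byte 2 (0xE9): reg=0xF0
After byte 3 (0x01): reg=0xD9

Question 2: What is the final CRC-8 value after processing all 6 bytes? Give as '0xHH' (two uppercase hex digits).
After byte 1 (0x7F): reg=0x7A
After byte 2 (0xE9): reg=0xF0
After byte 3 (0x01): reg=0xD9
After byte 4 (0x58): reg=0x8E
After byte 5 (0x4B): reg=0x55
After byte 6 (0x86): reg=0x37

Answer: 0x37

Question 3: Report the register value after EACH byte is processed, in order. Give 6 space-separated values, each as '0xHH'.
0x7A 0xF0 0xD9 0x8E 0x55 0x37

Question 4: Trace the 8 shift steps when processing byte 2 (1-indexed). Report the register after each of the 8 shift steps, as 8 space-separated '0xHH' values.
Answer: 0x21 0x42 0x84 0x0F 0x1E 0x3C 0x78 0xF0

Derivation:
After byte 1 (0x7F): reg=0x7A
Register before byte 2: 0x7A
After XOR with byte 0xE9: 0x93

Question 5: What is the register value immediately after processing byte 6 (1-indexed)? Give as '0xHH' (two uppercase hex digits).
Answer: 0x37

Derivation:
After byte 1 (0x7F): reg=0x7A
After byte 2 (0xE9): reg=0xF0
After byte 3 (0x01): reg=0xD9
After byte 4 (0x58): reg=0x8E
After byte 5 (0x4B): reg=0x55
After byte 6 (0x86): reg=0x37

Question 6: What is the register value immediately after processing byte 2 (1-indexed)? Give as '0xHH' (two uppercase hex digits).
Answer: 0xF0

Derivation:
After byte 1 (0x7F): reg=0x7A
After byte 2 (0xE9): reg=0xF0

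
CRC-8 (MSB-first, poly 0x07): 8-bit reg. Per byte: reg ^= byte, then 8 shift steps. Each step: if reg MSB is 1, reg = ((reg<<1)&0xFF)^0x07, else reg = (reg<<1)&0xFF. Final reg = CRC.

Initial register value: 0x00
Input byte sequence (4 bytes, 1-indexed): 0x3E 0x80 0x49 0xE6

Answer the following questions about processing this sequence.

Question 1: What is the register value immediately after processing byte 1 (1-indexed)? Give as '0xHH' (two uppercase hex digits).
After byte 1 (0x3E): reg=0xBA

Answer: 0xBA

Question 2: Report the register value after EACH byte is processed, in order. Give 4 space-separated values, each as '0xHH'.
0xBA 0xA6 0x83 0x3C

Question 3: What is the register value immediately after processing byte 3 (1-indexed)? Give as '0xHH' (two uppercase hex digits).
After byte 1 (0x3E): reg=0xBA
After byte 2 (0x80): reg=0xA6
After byte 3 (0x49): reg=0x83

Answer: 0x83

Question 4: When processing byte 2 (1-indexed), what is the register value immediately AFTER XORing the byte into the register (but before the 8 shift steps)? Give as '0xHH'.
Register before byte 2: 0xBA
Byte 2: 0x80
0xBA XOR 0x80 = 0x3A

Answer: 0x3A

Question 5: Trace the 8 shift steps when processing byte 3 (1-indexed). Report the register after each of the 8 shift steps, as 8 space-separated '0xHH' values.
Answer: 0xD9 0xB5 0x6D 0xDA 0xB3 0x61 0xC2 0x83

Derivation:
After byte 1 (0x3E): reg=0xBA
After byte 2 (0x80): reg=0xA6
Register before byte 3: 0xA6
After XOR with byte 0x49: 0xEF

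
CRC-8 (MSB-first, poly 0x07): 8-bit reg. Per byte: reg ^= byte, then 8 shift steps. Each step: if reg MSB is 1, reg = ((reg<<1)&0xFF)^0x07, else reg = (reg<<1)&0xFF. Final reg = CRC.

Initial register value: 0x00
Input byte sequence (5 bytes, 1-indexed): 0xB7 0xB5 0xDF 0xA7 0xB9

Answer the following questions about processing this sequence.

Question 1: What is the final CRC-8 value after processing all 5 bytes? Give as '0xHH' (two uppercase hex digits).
Answer: 0x03

Derivation:
After byte 1 (0xB7): reg=0x0C
After byte 2 (0xB5): reg=0x26
After byte 3 (0xDF): reg=0xE1
After byte 4 (0xA7): reg=0xD5
After byte 5 (0xB9): reg=0x03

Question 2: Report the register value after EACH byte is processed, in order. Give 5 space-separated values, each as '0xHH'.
0x0C 0x26 0xE1 0xD5 0x03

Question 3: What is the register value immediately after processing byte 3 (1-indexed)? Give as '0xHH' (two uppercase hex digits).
After byte 1 (0xB7): reg=0x0C
After byte 2 (0xB5): reg=0x26
After byte 3 (0xDF): reg=0xE1

Answer: 0xE1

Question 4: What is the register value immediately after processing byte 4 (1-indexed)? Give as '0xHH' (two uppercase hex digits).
After byte 1 (0xB7): reg=0x0C
After byte 2 (0xB5): reg=0x26
After byte 3 (0xDF): reg=0xE1
After byte 4 (0xA7): reg=0xD5

Answer: 0xD5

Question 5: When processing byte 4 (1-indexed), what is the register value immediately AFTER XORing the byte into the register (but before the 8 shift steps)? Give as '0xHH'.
Answer: 0x46

Derivation:
Register before byte 4: 0xE1
Byte 4: 0xA7
0xE1 XOR 0xA7 = 0x46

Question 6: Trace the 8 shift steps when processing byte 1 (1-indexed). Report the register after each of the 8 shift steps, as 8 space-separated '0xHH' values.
Register before byte 1: 0x00
After XOR with byte 0xB7: 0xB7

Answer: 0x69 0xD2 0xA3 0x41 0x82 0x03 0x06 0x0C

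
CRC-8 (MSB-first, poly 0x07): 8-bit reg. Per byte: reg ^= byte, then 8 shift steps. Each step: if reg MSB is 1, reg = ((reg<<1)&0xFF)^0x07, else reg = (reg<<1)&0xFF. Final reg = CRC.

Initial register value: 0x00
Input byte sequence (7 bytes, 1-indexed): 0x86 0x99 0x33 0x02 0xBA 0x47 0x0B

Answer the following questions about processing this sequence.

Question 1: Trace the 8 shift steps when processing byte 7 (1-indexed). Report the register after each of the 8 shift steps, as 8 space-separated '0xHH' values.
After byte 1 (0x86): reg=0x9B
After byte 2 (0x99): reg=0x0E
After byte 3 (0x33): reg=0xB3
After byte 4 (0x02): reg=0x1E
After byte 5 (0xBA): reg=0x75
After byte 6 (0x47): reg=0x9E
Register before byte 7: 0x9E
After XOR with byte 0x0B: 0x95

Answer: 0x2D 0x5A 0xB4 0x6F 0xDE 0xBB 0x71 0xE2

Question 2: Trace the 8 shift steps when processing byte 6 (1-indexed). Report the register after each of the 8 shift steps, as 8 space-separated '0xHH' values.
Answer: 0x64 0xC8 0x97 0x29 0x52 0xA4 0x4F 0x9E

Derivation:
After byte 1 (0x86): reg=0x9B
After byte 2 (0x99): reg=0x0E
After byte 3 (0x33): reg=0xB3
After byte 4 (0x02): reg=0x1E
After byte 5 (0xBA): reg=0x75
Register before byte 6: 0x75
After XOR with byte 0x47: 0x32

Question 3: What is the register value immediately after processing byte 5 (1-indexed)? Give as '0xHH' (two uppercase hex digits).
After byte 1 (0x86): reg=0x9B
After byte 2 (0x99): reg=0x0E
After byte 3 (0x33): reg=0xB3
After byte 4 (0x02): reg=0x1E
After byte 5 (0xBA): reg=0x75

Answer: 0x75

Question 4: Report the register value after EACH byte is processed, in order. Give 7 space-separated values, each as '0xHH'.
0x9B 0x0E 0xB3 0x1E 0x75 0x9E 0xE2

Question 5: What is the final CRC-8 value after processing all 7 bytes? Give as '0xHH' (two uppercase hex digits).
After byte 1 (0x86): reg=0x9B
After byte 2 (0x99): reg=0x0E
After byte 3 (0x33): reg=0xB3
After byte 4 (0x02): reg=0x1E
After byte 5 (0xBA): reg=0x75
After byte 6 (0x47): reg=0x9E
After byte 7 (0x0B): reg=0xE2

Answer: 0xE2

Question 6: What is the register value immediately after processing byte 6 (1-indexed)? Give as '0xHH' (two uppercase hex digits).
After byte 1 (0x86): reg=0x9B
After byte 2 (0x99): reg=0x0E
After byte 3 (0x33): reg=0xB3
After byte 4 (0x02): reg=0x1E
After byte 5 (0xBA): reg=0x75
After byte 6 (0x47): reg=0x9E

Answer: 0x9E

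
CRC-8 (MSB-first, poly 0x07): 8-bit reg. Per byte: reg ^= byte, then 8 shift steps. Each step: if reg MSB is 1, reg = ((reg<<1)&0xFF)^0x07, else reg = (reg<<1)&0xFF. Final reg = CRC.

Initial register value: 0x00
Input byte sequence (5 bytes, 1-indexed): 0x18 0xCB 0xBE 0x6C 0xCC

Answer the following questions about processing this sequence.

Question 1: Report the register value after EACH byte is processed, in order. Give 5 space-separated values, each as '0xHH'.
0x48 0x80 0xBA 0x2C 0xAE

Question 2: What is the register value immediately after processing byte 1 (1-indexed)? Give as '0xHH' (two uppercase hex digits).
After byte 1 (0x18): reg=0x48

Answer: 0x48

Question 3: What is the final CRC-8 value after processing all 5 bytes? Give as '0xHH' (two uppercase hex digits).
After byte 1 (0x18): reg=0x48
After byte 2 (0xCB): reg=0x80
After byte 3 (0xBE): reg=0xBA
After byte 4 (0x6C): reg=0x2C
After byte 5 (0xCC): reg=0xAE

Answer: 0xAE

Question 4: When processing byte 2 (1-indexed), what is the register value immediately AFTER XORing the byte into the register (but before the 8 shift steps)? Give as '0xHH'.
Answer: 0x83

Derivation:
Register before byte 2: 0x48
Byte 2: 0xCB
0x48 XOR 0xCB = 0x83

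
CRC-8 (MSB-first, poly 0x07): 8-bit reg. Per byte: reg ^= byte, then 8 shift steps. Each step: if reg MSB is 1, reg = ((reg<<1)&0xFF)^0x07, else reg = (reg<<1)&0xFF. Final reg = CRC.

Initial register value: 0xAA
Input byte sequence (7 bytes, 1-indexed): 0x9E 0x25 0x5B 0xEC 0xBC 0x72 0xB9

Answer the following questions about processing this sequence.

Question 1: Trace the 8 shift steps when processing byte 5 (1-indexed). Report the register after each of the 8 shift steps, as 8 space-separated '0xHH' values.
After byte 1 (0x9E): reg=0x8C
After byte 2 (0x25): reg=0x56
After byte 3 (0x5B): reg=0x23
After byte 4 (0xEC): reg=0x63
Register before byte 5: 0x63
After XOR with byte 0xBC: 0xDF

Answer: 0xB9 0x75 0xEA 0xD3 0xA1 0x45 0x8A 0x13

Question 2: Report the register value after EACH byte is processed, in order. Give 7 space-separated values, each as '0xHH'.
0x8C 0x56 0x23 0x63 0x13 0x20 0xC6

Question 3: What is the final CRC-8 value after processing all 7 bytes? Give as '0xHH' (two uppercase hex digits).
After byte 1 (0x9E): reg=0x8C
After byte 2 (0x25): reg=0x56
After byte 3 (0x5B): reg=0x23
After byte 4 (0xEC): reg=0x63
After byte 5 (0xBC): reg=0x13
After byte 6 (0x72): reg=0x20
After byte 7 (0xB9): reg=0xC6

Answer: 0xC6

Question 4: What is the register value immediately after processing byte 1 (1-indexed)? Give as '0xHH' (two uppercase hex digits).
After byte 1 (0x9E): reg=0x8C

Answer: 0x8C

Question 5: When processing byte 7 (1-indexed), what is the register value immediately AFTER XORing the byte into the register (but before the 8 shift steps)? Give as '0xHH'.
Answer: 0x99

Derivation:
Register before byte 7: 0x20
Byte 7: 0xB9
0x20 XOR 0xB9 = 0x99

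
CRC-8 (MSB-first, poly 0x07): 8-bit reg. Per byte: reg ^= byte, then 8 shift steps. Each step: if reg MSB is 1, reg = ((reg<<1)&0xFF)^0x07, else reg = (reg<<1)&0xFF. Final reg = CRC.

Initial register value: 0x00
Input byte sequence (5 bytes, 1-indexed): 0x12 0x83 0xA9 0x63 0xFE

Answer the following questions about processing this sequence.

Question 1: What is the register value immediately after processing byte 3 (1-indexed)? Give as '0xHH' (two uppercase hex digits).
Answer: 0xAB

Derivation:
After byte 1 (0x12): reg=0x7E
After byte 2 (0x83): reg=0xFD
After byte 3 (0xA9): reg=0xAB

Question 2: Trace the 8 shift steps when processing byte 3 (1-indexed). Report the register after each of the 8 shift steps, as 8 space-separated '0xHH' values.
After byte 1 (0x12): reg=0x7E
After byte 2 (0x83): reg=0xFD
Register before byte 3: 0xFD
After XOR with byte 0xA9: 0x54

Answer: 0xA8 0x57 0xAE 0x5B 0xB6 0x6B 0xD6 0xAB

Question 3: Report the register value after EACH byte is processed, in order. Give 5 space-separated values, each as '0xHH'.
0x7E 0xFD 0xAB 0x76 0xB1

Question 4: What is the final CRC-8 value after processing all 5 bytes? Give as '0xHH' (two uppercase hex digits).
Answer: 0xB1

Derivation:
After byte 1 (0x12): reg=0x7E
After byte 2 (0x83): reg=0xFD
After byte 3 (0xA9): reg=0xAB
After byte 4 (0x63): reg=0x76
After byte 5 (0xFE): reg=0xB1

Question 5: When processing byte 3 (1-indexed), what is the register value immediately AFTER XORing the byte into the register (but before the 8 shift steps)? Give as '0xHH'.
Register before byte 3: 0xFD
Byte 3: 0xA9
0xFD XOR 0xA9 = 0x54

Answer: 0x54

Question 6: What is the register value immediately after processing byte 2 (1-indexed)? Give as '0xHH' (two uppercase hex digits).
Answer: 0xFD

Derivation:
After byte 1 (0x12): reg=0x7E
After byte 2 (0x83): reg=0xFD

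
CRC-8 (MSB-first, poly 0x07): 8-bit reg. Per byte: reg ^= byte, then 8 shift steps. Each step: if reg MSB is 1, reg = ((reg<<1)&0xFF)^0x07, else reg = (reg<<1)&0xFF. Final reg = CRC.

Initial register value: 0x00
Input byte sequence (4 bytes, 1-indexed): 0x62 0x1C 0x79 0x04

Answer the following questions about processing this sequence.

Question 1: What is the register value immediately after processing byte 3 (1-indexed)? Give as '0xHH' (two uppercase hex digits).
After byte 1 (0x62): reg=0x29
After byte 2 (0x1C): reg=0x8B
After byte 3 (0x79): reg=0xD0

Answer: 0xD0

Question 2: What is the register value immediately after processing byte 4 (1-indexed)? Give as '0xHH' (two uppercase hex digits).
After byte 1 (0x62): reg=0x29
After byte 2 (0x1C): reg=0x8B
After byte 3 (0x79): reg=0xD0
After byte 4 (0x04): reg=0x22

Answer: 0x22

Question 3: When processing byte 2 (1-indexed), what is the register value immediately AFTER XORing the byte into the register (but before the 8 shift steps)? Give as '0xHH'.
Answer: 0x35

Derivation:
Register before byte 2: 0x29
Byte 2: 0x1C
0x29 XOR 0x1C = 0x35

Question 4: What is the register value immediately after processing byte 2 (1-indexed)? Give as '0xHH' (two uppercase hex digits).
Answer: 0x8B

Derivation:
After byte 1 (0x62): reg=0x29
After byte 2 (0x1C): reg=0x8B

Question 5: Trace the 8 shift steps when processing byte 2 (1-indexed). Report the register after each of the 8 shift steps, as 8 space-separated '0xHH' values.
After byte 1 (0x62): reg=0x29
Register before byte 2: 0x29
After XOR with byte 0x1C: 0x35

Answer: 0x6A 0xD4 0xAF 0x59 0xB2 0x63 0xC6 0x8B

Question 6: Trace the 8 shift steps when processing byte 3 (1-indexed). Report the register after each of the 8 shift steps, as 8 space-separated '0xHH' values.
Answer: 0xE3 0xC1 0x85 0x0D 0x1A 0x34 0x68 0xD0

Derivation:
After byte 1 (0x62): reg=0x29
After byte 2 (0x1C): reg=0x8B
Register before byte 3: 0x8B
After XOR with byte 0x79: 0xF2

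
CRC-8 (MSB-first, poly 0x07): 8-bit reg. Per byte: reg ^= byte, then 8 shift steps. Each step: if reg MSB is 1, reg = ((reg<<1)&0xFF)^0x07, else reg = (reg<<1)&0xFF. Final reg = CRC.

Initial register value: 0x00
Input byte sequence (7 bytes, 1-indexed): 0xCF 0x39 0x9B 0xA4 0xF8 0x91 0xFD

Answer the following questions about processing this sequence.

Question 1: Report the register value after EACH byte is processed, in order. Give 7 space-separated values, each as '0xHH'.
0x63 0x81 0x46 0xA0 0x8F 0x5A 0x7C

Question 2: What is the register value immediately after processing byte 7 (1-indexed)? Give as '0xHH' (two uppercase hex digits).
Answer: 0x7C

Derivation:
After byte 1 (0xCF): reg=0x63
After byte 2 (0x39): reg=0x81
After byte 3 (0x9B): reg=0x46
After byte 4 (0xA4): reg=0xA0
After byte 5 (0xF8): reg=0x8F
After byte 6 (0x91): reg=0x5A
After byte 7 (0xFD): reg=0x7C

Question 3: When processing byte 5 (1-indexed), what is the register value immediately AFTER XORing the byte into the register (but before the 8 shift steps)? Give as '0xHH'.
Register before byte 5: 0xA0
Byte 5: 0xF8
0xA0 XOR 0xF8 = 0x58

Answer: 0x58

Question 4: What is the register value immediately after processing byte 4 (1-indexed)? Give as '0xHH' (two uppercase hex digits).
After byte 1 (0xCF): reg=0x63
After byte 2 (0x39): reg=0x81
After byte 3 (0x9B): reg=0x46
After byte 4 (0xA4): reg=0xA0

Answer: 0xA0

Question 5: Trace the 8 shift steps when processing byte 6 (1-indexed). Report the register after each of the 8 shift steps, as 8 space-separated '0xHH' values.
After byte 1 (0xCF): reg=0x63
After byte 2 (0x39): reg=0x81
After byte 3 (0x9B): reg=0x46
After byte 4 (0xA4): reg=0xA0
After byte 5 (0xF8): reg=0x8F
Register before byte 6: 0x8F
After XOR with byte 0x91: 0x1E

Answer: 0x3C 0x78 0xF0 0xE7 0xC9 0x95 0x2D 0x5A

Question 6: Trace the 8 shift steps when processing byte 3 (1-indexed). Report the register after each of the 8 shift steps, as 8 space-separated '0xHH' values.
Answer: 0x34 0x68 0xD0 0xA7 0x49 0x92 0x23 0x46

Derivation:
After byte 1 (0xCF): reg=0x63
After byte 2 (0x39): reg=0x81
Register before byte 3: 0x81
After XOR with byte 0x9B: 0x1A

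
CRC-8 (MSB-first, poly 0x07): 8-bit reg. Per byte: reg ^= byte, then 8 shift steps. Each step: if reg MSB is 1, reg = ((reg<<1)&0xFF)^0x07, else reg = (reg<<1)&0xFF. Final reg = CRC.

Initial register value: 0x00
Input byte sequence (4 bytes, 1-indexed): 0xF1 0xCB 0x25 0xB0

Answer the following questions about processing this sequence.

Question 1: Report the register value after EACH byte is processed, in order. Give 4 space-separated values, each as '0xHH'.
0xD9 0x7E 0x86 0x82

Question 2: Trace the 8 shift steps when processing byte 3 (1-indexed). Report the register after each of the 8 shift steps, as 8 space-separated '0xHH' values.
Answer: 0xB6 0x6B 0xD6 0xAB 0x51 0xA2 0x43 0x86

Derivation:
After byte 1 (0xF1): reg=0xD9
After byte 2 (0xCB): reg=0x7E
Register before byte 3: 0x7E
After XOR with byte 0x25: 0x5B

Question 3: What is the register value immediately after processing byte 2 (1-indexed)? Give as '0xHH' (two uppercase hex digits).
Answer: 0x7E

Derivation:
After byte 1 (0xF1): reg=0xD9
After byte 2 (0xCB): reg=0x7E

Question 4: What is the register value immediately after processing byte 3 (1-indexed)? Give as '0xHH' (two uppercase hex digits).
Answer: 0x86

Derivation:
After byte 1 (0xF1): reg=0xD9
After byte 2 (0xCB): reg=0x7E
After byte 3 (0x25): reg=0x86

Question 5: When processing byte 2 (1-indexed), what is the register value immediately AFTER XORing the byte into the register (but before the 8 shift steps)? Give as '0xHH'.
Register before byte 2: 0xD9
Byte 2: 0xCB
0xD9 XOR 0xCB = 0x12

Answer: 0x12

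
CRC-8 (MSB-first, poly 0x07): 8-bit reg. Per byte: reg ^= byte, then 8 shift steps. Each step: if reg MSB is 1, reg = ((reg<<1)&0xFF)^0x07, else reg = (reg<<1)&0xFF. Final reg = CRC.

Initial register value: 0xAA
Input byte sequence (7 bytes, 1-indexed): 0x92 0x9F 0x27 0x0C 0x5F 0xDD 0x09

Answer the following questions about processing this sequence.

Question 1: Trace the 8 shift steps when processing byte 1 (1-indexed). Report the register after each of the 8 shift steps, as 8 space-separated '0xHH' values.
Register before byte 1: 0xAA
After XOR with byte 0x92: 0x38

Answer: 0x70 0xE0 0xC7 0x89 0x15 0x2A 0x54 0xA8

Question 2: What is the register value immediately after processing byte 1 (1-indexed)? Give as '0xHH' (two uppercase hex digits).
Answer: 0xA8

Derivation:
After byte 1 (0x92): reg=0xA8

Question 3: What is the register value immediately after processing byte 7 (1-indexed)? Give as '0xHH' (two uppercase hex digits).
After byte 1 (0x92): reg=0xA8
After byte 2 (0x9F): reg=0x85
After byte 3 (0x27): reg=0x67
After byte 4 (0x0C): reg=0x16
After byte 5 (0x5F): reg=0xF8
After byte 6 (0xDD): reg=0xFB
After byte 7 (0x09): reg=0xD0

Answer: 0xD0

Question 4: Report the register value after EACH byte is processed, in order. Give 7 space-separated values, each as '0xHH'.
0xA8 0x85 0x67 0x16 0xF8 0xFB 0xD0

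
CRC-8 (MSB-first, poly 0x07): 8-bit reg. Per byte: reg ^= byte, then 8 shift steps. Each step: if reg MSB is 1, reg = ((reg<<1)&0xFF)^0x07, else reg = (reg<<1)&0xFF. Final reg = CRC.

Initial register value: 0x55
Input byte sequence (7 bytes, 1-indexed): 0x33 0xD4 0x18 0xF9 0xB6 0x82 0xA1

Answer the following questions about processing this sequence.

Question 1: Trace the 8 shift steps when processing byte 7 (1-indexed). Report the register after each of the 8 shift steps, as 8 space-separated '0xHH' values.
Answer: 0x99 0x35 0x6A 0xD4 0xAF 0x59 0xB2 0x63

Derivation:
After byte 1 (0x33): reg=0x35
After byte 2 (0xD4): reg=0xA9
After byte 3 (0x18): reg=0x1E
After byte 4 (0xF9): reg=0xBB
After byte 5 (0xB6): reg=0x23
After byte 6 (0x82): reg=0x6E
Register before byte 7: 0x6E
After XOR with byte 0xA1: 0xCF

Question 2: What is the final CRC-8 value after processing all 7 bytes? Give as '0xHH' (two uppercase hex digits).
After byte 1 (0x33): reg=0x35
After byte 2 (0xD4): reg=0xA9
After byte 3 (0x18): reg=0x1E
After byte 4 (0xF9): reg=0xBB
After byte 5 (0xB6): reg=0x23
After byte 6 (0x82): reg=0x6E
After byte 7 (0xA1): reg=0x63

Answer: 0x63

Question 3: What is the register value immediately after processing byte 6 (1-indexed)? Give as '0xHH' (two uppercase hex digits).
Answer: 0x6E

Derivation:
After byte 1 (0x33): reg=0x35
After byte 2 (0xD4): reg=0xA9
After byte 3 (0x18): reg=0x1E
After byte 4 (0xF9): reg=0xBB
After byte 5 (0xB6): reg=0x23
After byte 6 (0x82): reg=0x6E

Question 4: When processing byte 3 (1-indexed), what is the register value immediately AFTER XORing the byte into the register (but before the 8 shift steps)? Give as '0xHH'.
Answer: 0xB1

Derivation:
Register before byte 3: 0xA9
Byte 3: 0x18
0xA9 XOR 0x18 = 0xB1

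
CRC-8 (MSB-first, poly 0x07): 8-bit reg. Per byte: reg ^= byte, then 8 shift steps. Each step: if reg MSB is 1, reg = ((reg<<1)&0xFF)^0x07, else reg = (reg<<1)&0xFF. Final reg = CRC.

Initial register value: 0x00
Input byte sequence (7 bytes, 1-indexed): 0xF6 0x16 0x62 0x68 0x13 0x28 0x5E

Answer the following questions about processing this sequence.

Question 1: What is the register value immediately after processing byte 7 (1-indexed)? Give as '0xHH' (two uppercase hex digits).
Answer: 0x10

Derivation:
After byte 1 (0xF6): reg=0xCC
After byte 2 (0x16): reg=0x08
After byte 3 (0x62): reg=0x11
After byte 4 (0x68): reg=0x68
After byte 5 (0x13): reg=0x66
After byte 6 (0x28): reg=0xED
After byte 7 (0x5E): reg=0x10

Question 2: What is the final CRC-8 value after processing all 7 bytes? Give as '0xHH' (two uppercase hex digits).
After byte 1 (0xF6): reg=0xCC
After byte 2 (0x16): reg=0x08
After byte 3 (0x62): reg=0x11
After byte 4 (0x68): reg=0x68
After byte 5 (0x13): reg=0x66
After byte 6 (0x28): reg=0xED
After byte 7 (0x5E): reg=0x10

Answer: 0x10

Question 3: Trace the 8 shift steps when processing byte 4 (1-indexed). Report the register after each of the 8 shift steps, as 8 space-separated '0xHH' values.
After byte 1 (0xF6): reg=0xCC
After byte 2 (0x16): reg=0x08
After byte 3 (0x62): reg=0x11
Register before byte 4: 0x11
After XOR with byte 0x68: 0x79

Answer: 0xF2 0xE3 0xC1 0x85 0x0D 0x1A 0x34 0x68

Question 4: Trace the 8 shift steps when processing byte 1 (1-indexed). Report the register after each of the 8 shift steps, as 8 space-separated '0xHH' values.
Register before byte 1: 0x00
After XOR with byte 0xF6: 0xF6

Answer: 0xEB 0xD1 0xA5 0x4D 0x9A 0x33 0x66 0xCC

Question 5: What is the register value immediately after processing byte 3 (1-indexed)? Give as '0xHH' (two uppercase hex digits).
Answer: 0x11

Derivation:
After byte 1 (0xF6): reg=0xCC
After byte 2 (0x16): reg=0x08
After byte 3 (0x62): reg=0x11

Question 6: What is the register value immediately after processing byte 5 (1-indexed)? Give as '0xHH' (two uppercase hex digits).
After byte 1 (0xF6): reg=0xCC
After byte 2 (0x16): reg=0x08
After byte 3 (0x62): reg=0x11
After byte 4 (0x68): reg=0x68
After byte 5 (0x13): reg=0x66

Answer: 0x66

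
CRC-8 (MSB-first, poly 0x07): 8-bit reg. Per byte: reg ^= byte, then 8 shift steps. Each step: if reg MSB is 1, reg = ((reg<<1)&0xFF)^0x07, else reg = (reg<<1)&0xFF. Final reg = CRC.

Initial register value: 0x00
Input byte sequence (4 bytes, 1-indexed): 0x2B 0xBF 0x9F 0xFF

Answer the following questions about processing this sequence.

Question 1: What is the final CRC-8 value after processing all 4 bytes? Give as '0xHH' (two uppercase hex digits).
Answer: 0x38

Derivation:
After byte 1 (0x2B): reg=0xD1
After byte 2 (0xBF): reg=0x0D
After byte 3 (0x9F): reg=0xF7
After byte 4 (0xFF): reg=0x38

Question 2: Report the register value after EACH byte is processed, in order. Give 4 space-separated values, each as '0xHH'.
0xD1 0x0D 0xF7 0x38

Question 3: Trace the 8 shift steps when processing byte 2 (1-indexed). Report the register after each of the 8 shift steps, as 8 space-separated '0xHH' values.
Answer: 0xDC 0xBF 0x79 0xF2 0xE3 0xC1 0x85 0x0D

Derivation:
After byte 1 (0x2B): reg=0xD1
Register before byte 2: 0xD1
After XOR with byte 0xBF: 0x6E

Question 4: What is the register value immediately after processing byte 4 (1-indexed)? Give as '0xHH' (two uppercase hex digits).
Answer: 0x38

Derivation:
After byte 1 (0x2B): reg=0xD1
After byte 2 (0xBF): reg=0x0D
After byte 3 (0x9F): reg=0xF7
After byte 4 (0xFF): reg=0x38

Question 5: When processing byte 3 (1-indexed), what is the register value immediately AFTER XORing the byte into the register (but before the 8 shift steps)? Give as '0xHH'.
Answer: 0x92

Derivation:
Register before byte 3: 0x0D
Byte 3: 0x9F
0x0D XOR 0x9F = 0x92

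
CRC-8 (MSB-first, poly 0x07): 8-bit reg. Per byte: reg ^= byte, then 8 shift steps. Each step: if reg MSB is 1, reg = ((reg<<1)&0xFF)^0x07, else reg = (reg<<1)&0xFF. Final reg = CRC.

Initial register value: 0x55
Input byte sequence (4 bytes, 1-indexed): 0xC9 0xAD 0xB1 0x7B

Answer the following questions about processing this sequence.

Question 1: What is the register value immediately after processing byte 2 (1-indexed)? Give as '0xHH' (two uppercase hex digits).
Answer: 0x57

Derivation:
After byte 1 (0xC9): reg=0xDD
After byte 2 (0xAD): reg=0x57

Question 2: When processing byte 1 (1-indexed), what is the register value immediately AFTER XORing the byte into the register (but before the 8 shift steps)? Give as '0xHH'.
Answer: 0x9C

Derivation:
Register before byte 1: 0x55
Byte 1: 0xC9
0x55 XOR 0xC9 = 0x9C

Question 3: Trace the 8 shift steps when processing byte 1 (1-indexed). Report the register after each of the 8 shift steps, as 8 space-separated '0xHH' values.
Register before byte 1: 0x55
After XOR with byte 0xC9: 0x9C

Answer: 0x3F 0x7E 0xFC 0xFF 0xF9 0xF5 0xED 0xDD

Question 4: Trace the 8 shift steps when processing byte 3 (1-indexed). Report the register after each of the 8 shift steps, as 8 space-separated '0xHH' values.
Answer: 0xCB 0x91 0x25 0x4A 0x94 0x2F 0x5E 0xBC

Derivation:
After byte 1 (0xC9): reg=0xDD
After byte 2 (0xAD): reg=0x57
Register before byte 3: 0x57
After XOR with byte 0xB1: 0xE6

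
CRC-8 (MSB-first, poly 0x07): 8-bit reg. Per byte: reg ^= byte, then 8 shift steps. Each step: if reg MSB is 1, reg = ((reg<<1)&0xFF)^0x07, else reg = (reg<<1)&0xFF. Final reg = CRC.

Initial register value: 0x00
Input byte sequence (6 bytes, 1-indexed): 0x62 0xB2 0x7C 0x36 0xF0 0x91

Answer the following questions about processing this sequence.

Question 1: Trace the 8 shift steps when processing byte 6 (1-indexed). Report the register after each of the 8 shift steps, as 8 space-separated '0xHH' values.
Answer: 0x15 0x2A 0x54 0xA8 0x57 0xAE 0x5B 0xB6

Derivation:
After byte 1 (0x62): reg=0x29
After byte 2 (0xB2): reg=0xC8
After byte 3 (0x7C): reg=0x05
After byte 4 (0x36): reg=0x99
After byte 5 (0xF0): reg=0x18
Register before byte 6: 0x18
After XOR with byte 0x91: 0x89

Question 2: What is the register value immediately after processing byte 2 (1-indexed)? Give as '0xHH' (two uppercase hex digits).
Answer: 0xC8

Derivation:
After byte 1 (0x62): reg=0x29
After byte 2 (0xB2): reg=0xC8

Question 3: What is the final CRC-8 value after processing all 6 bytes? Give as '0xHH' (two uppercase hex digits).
Answer: 0xB6

Derivation:
After byte 1 (0x62): reg=0x29
After byte 2 (0xB2): reg=0xC8
After byte 3 (0x7C): reg=0x05
After byte 4 (0x36): reg=0x99
After byte 5 (0xF0): reg=0x18
After byte 6 (0x91): reg=0xB6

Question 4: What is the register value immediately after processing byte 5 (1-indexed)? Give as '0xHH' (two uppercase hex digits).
After byte 1 (0x62): reg=0x29
After byte 2 (0xB2): reg=0xC8
After byte 3 (0x7C): reg=0x05
After byte 4 (0x36): reg=0x99
After byte 5 (0xF0): reg=0x18

Answer: 0x18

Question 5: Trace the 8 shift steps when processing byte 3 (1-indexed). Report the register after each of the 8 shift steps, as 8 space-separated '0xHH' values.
After byte 1 (0x62): reg=0x29
After byte 2 (0xB2): reg=0xC8
Register before byte 3: 0xC8
After XOR with byte 0x7C: 0xB4

Answer: 0x6F 0xDE 0xBB 0x71 0xE2 0xC3 0x81 0x05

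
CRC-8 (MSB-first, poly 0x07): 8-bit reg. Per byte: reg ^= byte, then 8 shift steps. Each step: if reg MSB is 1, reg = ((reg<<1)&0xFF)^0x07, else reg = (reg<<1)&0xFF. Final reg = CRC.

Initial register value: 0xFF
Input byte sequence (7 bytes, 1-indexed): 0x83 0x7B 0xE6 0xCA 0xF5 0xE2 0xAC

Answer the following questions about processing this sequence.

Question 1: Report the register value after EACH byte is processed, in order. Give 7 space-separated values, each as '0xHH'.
0x73 0x38 0x14 0x14 0xA9 0xF6 0x81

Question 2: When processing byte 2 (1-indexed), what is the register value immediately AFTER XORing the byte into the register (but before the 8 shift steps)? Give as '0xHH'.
Register before byte 2: 0x73
Byte 2: 0x7B
0x73 XOR 0x7B = 0x08

Answer: 0x08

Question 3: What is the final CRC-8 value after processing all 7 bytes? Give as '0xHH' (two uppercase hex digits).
After byte 1 (0x83): reg=0x73
After byte 2 (0x7B): reg=0x38
After byte 3 (0xE6): reg=0x14
After byte 4 (0xCA): reg=0x14
After byte 5 (0xF5): reg=0xA9
After byte 6 (0xE2): reg=0xF6
After byte 7 (0xAC): reg=0x81

Answer: 0x81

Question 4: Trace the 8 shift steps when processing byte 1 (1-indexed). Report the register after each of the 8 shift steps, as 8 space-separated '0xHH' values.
Register before byte 1: 0xFF
After XOR with byte 0x83: 0x7C

Answer: 0xF8 0xF7 0xE9 0xD5 0xAD 0x5D 0xBA 0x73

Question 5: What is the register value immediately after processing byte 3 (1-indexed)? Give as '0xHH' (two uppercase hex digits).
Answer: 0x14

Derivation:
After byte 1 (0x83): reg=0x73
After byte 2 (0x7B): reg=0x38
After byte 3 (0xE6): reg=0x14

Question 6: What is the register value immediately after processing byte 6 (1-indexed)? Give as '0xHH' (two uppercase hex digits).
After byte 1 (0x83): reg=0x73
After byte 2 (0x7B): reg=0x38
After byte 3 (0xE6): reg=0x14
After byte 4 (0xCA): reg=0x14
After byte 5 (0xF5): reg=0xA9
After byte 6 (0xE2): reg=0xF6

Answer: 0xF6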